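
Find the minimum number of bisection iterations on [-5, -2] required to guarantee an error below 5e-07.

We need (b-a)/2^n ≤ 5e-07
(-2 - (-5))/2^n ≤ 5e-07
3/2^n ≤ 5e-07
2^n ≥ 6000000
n ≥ log₂(6000000) = 22.52
n ≥ 23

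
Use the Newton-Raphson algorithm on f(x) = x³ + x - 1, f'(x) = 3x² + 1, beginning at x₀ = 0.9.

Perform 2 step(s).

f(x) = x³ + x - 1
f'(x) = 3x² + 1
x₀ = 0.9

Newton-Raphson formula: x_{n+1} = x_n - f(x_n)/f'(x_n)

Iteration 1:
  f(0.900000) = 0.629000
  f'(0.900000) = 3.430000
  x_1 = 0.900000 - 0.629000/3.430000 = 0.716618
Iteration 2:
  f(0.716618) = 0.084631
  f'(0.716618) = 2.540624
  x_2 = 0.716618 - 0.084631/2.540624 = 0.683307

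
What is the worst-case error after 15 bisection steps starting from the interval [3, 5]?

Bisection error bound: |error| ≤ (b-a)/2^n
|error| ≤ (5 - 3)/2^15 = 2/2^15
|error| ≤ 0.0000610352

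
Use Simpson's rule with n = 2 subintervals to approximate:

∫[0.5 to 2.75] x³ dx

f(x) = x³
a = 0.5, b = 2.75, n = 2
h = (b - a)/n = 1.125000

Simpson's rule: (h/3)[f(x₀) + 4f(x₁) + 2f(x₂) + ... + f(xₙ)]

x_0 = 0.5000, f(x_0) = 0.125000, coefficient = 1
x_1 = 1.6250, f(x_1) = 4.291016, coefficient = 4
x_2 = 2.7500, f(x_2) = 20.796875, coefficient = 1

I ≈ (1.125000/3) × 38.085938 = 14.282227
Exact value: 14.282227
Error: 0.000000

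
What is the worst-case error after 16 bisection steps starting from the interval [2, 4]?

Bisection error bound: |error| ≤ (b-a)/2^n
|error| ≤ (4 - 2)/2^16 = 2/2^16
|error| ≤ 0.0000305176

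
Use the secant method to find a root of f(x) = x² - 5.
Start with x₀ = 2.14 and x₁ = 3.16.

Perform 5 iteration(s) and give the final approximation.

f(x) = x² - 5
x₀ = 2.14, x₁ = 3.16

Secant formula: x_{n+1} = x_n - f(x_n)(x_n - x_{n-1})/(f(x_n) - f(x_{n-1}))

Iteration 1:
  f(2.140000) = -0.420400
  f(3.160000) = 4.985600
  x_2 = 3.160000 - 4.985600×(3.160000 - 2.140000)/(4.985600 - (-0.420400))
       = 2.219321
Iteration 2:
  f(3.160000) = 4.985600
  f(2.219321) = -0.074615
  x_3 = 2.219321 - (-0.074615)×(2.219321 - 3.160000)/(-0.074615 - 4.985600)
       = 2.233192
Iteration 3:
  f(2.219321) = -0.074615
  f(2.233192) = -0.012856
  x_4 = 2.233192 - (-0.012856)×(2.233192 - 2.219321)/(-0.012856 - (-0.074615))
       = 2.236079
Iteration 4:
  f(2.233192) = -0.012856
  f(2.236079) = 0.000048
  x_5 = 2.236079 - 0.000048×(2.236079 - 2.233192)/(0.000048 - (-0.012856))
       = 2.236068
Iteration 5:
  f(2.236079) = 0.000048
  f(2.236068) = 0.000000
  x_6 = 2.236068 - 0.000000×(2.236068 - 2.236079)/(0.000000 - 0.000048)
       = 2.236068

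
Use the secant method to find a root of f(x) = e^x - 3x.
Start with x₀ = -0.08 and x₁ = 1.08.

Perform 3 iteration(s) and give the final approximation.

f(x) = e^x - 3x
x₀ = -0.08, x₁ = 1.08

Secant formula: x_{n+1} = x_n - f(x_n)(x_n - x_{n-1})/(f(x_n) - f(x_{n-1}))

Iteration 1:
  f(-0.080000) = 1.163116
  f(1.080000) = -0.295320
  x_2 = 1.080000 - (-0.295320)×(1.080000 - (-0.080000))/(-0.295320 - 1.163116)
       = 0.845110
Iteration 2:
  f(1.080000) = -0.295320
  f(0.845110) = -0.207096
  x_3 = 0.845110 - (-0.207096)×(0.845110 - 1.080000)/(-0.207096 - (-0.295320))
       = 0.293733
Iteration 3:
  f(0.845110) = -0.207096
  f(0.293733) = 0.460227
  x_4 = 0.293733 - 0.460227×(0.293733 - 0.845110)/(0.460227 - (-0.207096))
       = 0.673996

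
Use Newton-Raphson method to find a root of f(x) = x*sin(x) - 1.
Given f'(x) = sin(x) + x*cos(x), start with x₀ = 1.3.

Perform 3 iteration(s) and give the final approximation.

f(x) = x*sin(x) - 1
f'(x) = sin(x) + x*cos(x)
x₀ = 1.3

Newton-Raphson formula: x_{n+1} = x_n - f(x_n)/f'(x_n)

Iteration 1:
  f(1.300000) = 0.252626
  f'(1.300000) = 1.311307
  x_1 = 1.300000 - 0.252626/1.311307 = 1.107348
Iteration 2:
  f(1.107348) = -0.009459
  f'(1.107348) = 1.389540
  x_2 = 1.107348 - (-0.009459)/1.389540 = 1.114155
Iteration 3:
  f(1.114155) = -0.000002
  f'(1.114155) = 1.388810
  x_3 = 1.114155 - (-0.000002)/1.388810 = 1.114157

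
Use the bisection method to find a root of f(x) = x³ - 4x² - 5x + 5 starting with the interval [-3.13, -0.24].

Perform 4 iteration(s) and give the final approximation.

f(x) = x³ - 4x² - 5x + 5
Initial interval: [-3.13, -0.24]

Iteration 1:
  c_1 = (-3.130000 + (-0.240000))/2 = -1.685000
  f(c_1) = f(-1.685000) = -2.715994
  f(a) × f(c) ≥ 0, new interval: [-1.685000, -0.240000]
Iteration 2:
  c_2 = (-1.685000 + (-0.240000))/2 = -0.962500
  f(c_2) = f(-0.962500) = 5.215209
  f(a) × f(c) < 0, new interval: [-1.685000, -0.962500]
Iteration 3:
  c_3 = (-1.685000 + (-0.962500))/2 = -1.323750
  f(c_3) = f(-1.323750) = 2.289868
  f(a) × f(c) < 0, new interval: [-1.685000, -1.323750]
Iteration 4:
  c_4 = (-1.685000 + (-1.323750))/2 = -1.504375
  f(c_4) = f(-1.504375) = 0.064681
  f(a) × f(c) < 0, new interval: [-1.685000, -1.504375]

After 4 iteration(s), the approximation is c_4 = -1.504375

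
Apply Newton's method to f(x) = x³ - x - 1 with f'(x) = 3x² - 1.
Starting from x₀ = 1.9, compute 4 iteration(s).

f(x) = x³ - x - 1
f'(x) = 3x² - 1
x₀ = 1.9

Newton-Raphson formula: x_{n+1} = x_n - f(x_n)/f'(x_n)

Iteration 1:
  f(1.900000) = 3.959000
  f'(1.900000) = 9.830000
  x_1 = 1.900000 - 3.959000/9.830000 = 1.497253
Iteration 2:
  f(1.497253) = 0.859240
  f'(1.497253) = 5.725302
  x_2 = 1.497253 - 0.859240/5.725302 = 1.347176
Iteration 3:
  f(1.347176) = 0.097789
  f'(1.347176) = 4.444646
  x_3 = 1.347176 - 0.097789/4.444646 = 1.325174
Iteration 4:
  f(1.325174) = 0.001946
  f'(1.325174) = 4.268258
  x_4 = 1.325174 - 0.001946/4.268258 = 1.324718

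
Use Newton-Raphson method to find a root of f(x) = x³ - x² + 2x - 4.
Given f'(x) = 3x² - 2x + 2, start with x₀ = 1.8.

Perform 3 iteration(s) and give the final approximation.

f(x) = x³ - x² + 2x - 4
f'(x) = 3x² - 2x + 2
x₀ = 1.8

Newton-Raphson formula: x_{n+1} = x_n - f(x_n)/f'(x_n)

Iteration 1:
  f(1.800000) = 2.192000
  f'(1.800000) = 8.120000
  x_1 = 1.800000 - 2.192000/8.120000 = 1.530049
Iteration 2:
  f(1.530049) = 0.300971
  f'(1.530049) = 5.963054
  x_2 = 1.530049 - 0.300971/5.963054 = 1.479577
Iteration 3:
  f(1.479577) = 0.009017
  f'(1.479577) = 5.608288
  x_3 = 1.479577 - 0.009017/5.608288 = 1.477969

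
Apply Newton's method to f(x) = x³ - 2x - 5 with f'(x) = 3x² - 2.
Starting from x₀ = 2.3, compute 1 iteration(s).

f(x) = x³ - 2x - 5
f'(x) = 3x² - 2
x₀ = 2.3

Newton-Raphson formula: x_{n+1} = x_n - f(x_n)/f'(x_n)

Iteration 1:
  f(2.300000) = 2.567000
  f'(2.300000) = 13.870000
  x_1 = 2.300000 - 2.567000/13.870000 = 2.114924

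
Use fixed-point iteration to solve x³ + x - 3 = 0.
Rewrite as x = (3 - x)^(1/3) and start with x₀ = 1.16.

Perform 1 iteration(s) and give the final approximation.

Equation: x³ + x - 3 = 0
Fixed-point form: x = (3 - x)^(1/3)
x₀ = 1.16

x_1 = g(1.160000) = 1.225385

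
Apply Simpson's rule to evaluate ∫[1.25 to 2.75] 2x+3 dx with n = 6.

f(x) = 2x+3
a = 1.25, b = 2.75, n = 6
h = (b - a)/n = 0.250000

Simpson's rule: (h/3)[f(x₀) + 4f(x₁) + 2f(x₂) + ... + f(xₙ)]

x_0 = 1.2500, f(x_0) = 5.500000, coefficient = 1
x_1 = 1.5000, f(x_1) = 6.000000, coefficient = 4
x_2 = 1.7500, f(x_2) = 6.500000, coefficient = 2
x_3 = 2.0000, f(x_3) = 7.000000, coefficient = 4
x_4 = 2.2500, f(x_4) = 7.500000, coefficient = 2
x_5 = 2.5000, f(x_5) = 8.000000, coefficient = 4
x_6 = 2.7500, f(x_6) = 8.500000, coefficient = 1

I ≈ (0.250000/3) × 126.000000 = 10.500000
Exact value: 10.500000
Error: 0.000000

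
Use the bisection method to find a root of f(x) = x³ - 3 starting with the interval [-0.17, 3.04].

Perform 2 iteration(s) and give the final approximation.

f(x) = x³ - 3
Initial interval: [-0.17, 3.04]

Iteration 1:
  c_1 = (-0.170000 + 3.040000)/2 = 1.435000
  f(c_1) = f(1.435000) = -0.045012
  f(a) × f(c) ≥ 0, new interval: [1.435000, 3.040000]
Iteration 2:
  c_2 = (1.435000 + 3.040000)/2 = 2.237500
  f(c_2) = f(2.237500) = 8.201834
  f(a) × f(c) < 0, new interval: [1.435000, 2.237500]

After 2 iteration(s), the approximation is c_2 = 2.237500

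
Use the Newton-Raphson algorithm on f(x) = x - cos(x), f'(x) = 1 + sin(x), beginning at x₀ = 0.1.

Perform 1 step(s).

f(x) = x - cos(x)
f'(x) = 1 + sin(x)
x₀ = 0.1

Newton-Raphson formula: x_{n+1} = x_n - f(x_n)/f'(x_n)

Iteration 1:
  f(0.100000) = -0.895004
  f'(0.100000) = 1.099833
  x_1 = 0.100000 - (-0.895004)/1.099833 = 0.913763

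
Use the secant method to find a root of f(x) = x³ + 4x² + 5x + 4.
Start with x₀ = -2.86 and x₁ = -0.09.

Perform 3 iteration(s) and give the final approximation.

f(x) = x³ + 4x² + 5x + 4
x₀ = -2.86, x₁ = -0.09

Secant formula: x_{n+1} = x_n - f(x_n)(x_n - x_{n-1})/(f(x_n) - f(x_{n-1}))

Iteration 1:
  f(-2.860000) = -0.975256
  f(-0.090000) = 3.581671
  x_2 = -0.090000 - 3.581671×(-0.090000 - (-2.860000))/(3.581671 - (-0.975256))
       = -2.267175
Iteration 2:
  f(-0.090000) = 3.581671
  f(-2.267175) = 1.570988
  x_3 = -2.267175 - 1.570988×(-2.267175 - (-0.090000))/(1.570988 - 3.581671)
       = -3.968247
Iteration 3:
  f(-2.267175) = 1.570988
  f(-3.968247) = -15.341217
  x_4 = -3.968247 - (-15.341217)×(-3.968247 - (-2.267175))/(-15.341217 - 1.570988)
       = -2.425189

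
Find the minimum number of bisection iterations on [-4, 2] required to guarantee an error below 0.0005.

We need (b-a)/2^n ≤ 0.0005
(2 - (-4))/2^n ≤ 0.0005
6/2^n ≤ 0.0005
2^n ≥ 12000
n ≥ log₂(12000) = 13.55
n ≥ 14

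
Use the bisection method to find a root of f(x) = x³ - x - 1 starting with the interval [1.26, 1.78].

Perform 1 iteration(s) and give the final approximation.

f(x) = x³ - x - 1
Initial interval: [1.26, 1.78]

Iteration 1:
  c_1 = (1.260000 + 1.780000)/2 = 1.520000
  f(c_1) = f(1.520000) = 0.991808
  f(a) × f(c) < 0, new interval: [1.260000, 1.520000]

After 1 iteration(s), the approximation is c_1 = 1.520000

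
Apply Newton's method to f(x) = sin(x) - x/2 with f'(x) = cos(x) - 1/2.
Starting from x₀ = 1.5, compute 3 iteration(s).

f(x) = sin(x) - x/2
f'(x) = cos(x) - 1/2
x₀ = 1.5

Newton-Raphson formula: x_{n+1} = x_n - f(x_n)/f'(x_n)

Iteration 1:
  f(1.500000) = 0.247495
  f'(1.500000) = -0.429263
  x_1 = 1.500000 - 0.247495/(-0.429263) = 2.076558
Iteration 2:
  f(2.076558) = -0.163473
  f'(2.076558) = -0.984474
  x_2 = 2.076558 - (-0.163473)/(-0.984474) = 1.910507
Iteration 3:
  f(1.910507) = -0.012402
  f'(1.910507) = -0.833214
  x_3 = 1.910507 - (-0.012402)/(-0.833214) = 1.895622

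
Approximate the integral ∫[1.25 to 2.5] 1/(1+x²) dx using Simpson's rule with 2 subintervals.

f(x) = 1/(1+x²)
a = 1.25, b = 2.5, n = 2
h = (b - a)/n = 0.625000

Simpson's rule: (h/3)[f(x₀) + 4f(x₁) + 2f(x₂) + ... + f(xₙ)]

x_0 = 1.2500, f(x_0) = 0.390244, coefficient = 1
x_1 = 1.8750, f(x_1) = 0.221453, coefficient = 4
x_2 = 2.5000, f(x_2) = 0.137931, coefficient = 1

I ≈ (0.625000/3) × 1.413988 = 0.294581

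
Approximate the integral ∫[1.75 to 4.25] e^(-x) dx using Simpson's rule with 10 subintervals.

f(x) = e^(-x)
a = 1.75, b = 4.25, n = 10
h = (b - a)/n = 0.250000

Simpson's rule: (h/3)[f(x₀) + 4f(x₁) + 2f(x₂) + ... + f(xₙ)]

x_0 = 1.7500, f(x_0) = 0.173774, coefficient = 1
x_1 = 2.0000, f(x_1) = 0.135335, coefficient = 4
x_2 = 2.2500, f(x_2) = 0.105399, coefficient = 2
x_3 = 2.5000, f(x_3) = 0.082085, coefficient = 4
x_4 = 2.7500, f(x_4) = 0.063928, coefficient = 2
x_5 = 3.0000, f(x_5) = 0.049787, coefficient = 4
x_6 = 3.2500, f(x_6) = 0.038774, coefficient = 2
x_7 = 3.5000, f(x_7) = 0.030197, coefficient = 4
x_8 = 3.7500, f(x_8) = 0.023518, coefficient = 2
x_9 = 4.0000, f(x_9) = 0.018316, coefficient = 4
x_10 = 4.2500, f(x_10) = 0.014264, coefficient = 1

I ≈ (0.250000/3) × 1.914158 = 0.159513
Exact value: 0.159510
Error: 0.000003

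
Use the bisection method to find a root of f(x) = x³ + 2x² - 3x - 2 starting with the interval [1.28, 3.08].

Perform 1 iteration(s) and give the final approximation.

f(x) = x³ + 2x² - 3x - 2
Initial interval: [1.28, 3.08]

Iteration 1:
  c_1 = (1.280000 + 3.080000)/2 = 2.180000
  f(c_1) = f(2.180000) = 11.325032
  f(a) × f(c) < 0, new interval: [1.280000, 2.180000]

After 1 iteration(s), the approximation is c_1 = 2.180000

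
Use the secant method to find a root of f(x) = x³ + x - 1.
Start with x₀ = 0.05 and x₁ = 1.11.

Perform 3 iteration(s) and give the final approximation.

f(x) = x³ + x - 1
x₀ = 0.05, x₁ = 1.11

Secant formula: x_{n+1} = x_n - f(x_n)(x_n - x_{n-1})/(f(x_n) - f(x_{n-1}))

Iteration 1:
  f(0.050000) = -0.949875
  f(1.110000) = 1.477631
  x_2 = 1.110000 - 1.477631×(1.110000 - 0.050000)/(1.477631 - (-0.949875))
       = 0.464774
Iteration 2:
  f(1.110000) = 1.477631
  f(0.464774) = -0.434827
  x_3 = 0.464774 - (-0.434827)×(0.464774 - 1.110000)/(-0.434827 - 1.477631)
       = 0.611477
Iteration 3:
  f(0.464774) = -0.434827
  f(0.611477) = -0.159890
  x_4 = 0.611477 - (-0.159890)×(0.611477 - 0.464774)/(-0.159890 - (-0.434827))
       = 0.696791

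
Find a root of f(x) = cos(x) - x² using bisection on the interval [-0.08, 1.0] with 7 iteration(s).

f(x) = cos(x) - x²
Initial interval: [-0.08, 1.0]

Iteration 1:
  c_1 = (-0.080000 + 1.000000)/2 = 0.460000
  f(c_1) = f(0.460000) = 0.684452
  f(a) × f(c) ≥ 0, new interval: [0.460000, 1.000000]
Iteration 2:
  c_2 = (0.460000 + 1.000000)/2 = 0.730000
  f(c_2) = f(0.730000) = 0.212274
  f(a) × f(c) ≥ 0, new interval: [0.730000, 1.000000]
Iteration 3:
  c_3 = (0.730000 + 1.000000)/2 = 0.865000
  f(c_3) = f(0.865000) = -0.099585
  f(a) × f(c) < 0, new interval: [0.730000, 0.865000]
Iteration 4:
  c_4 = (0.730000 + 0.865000)/2 = 0.797500
  f(c_4) = f(0.797500) = 0.062492
  f(a) × f(c) ≥ 0, new interval: [0.797500, 0.865000]
Iteration 5:
  c_5 = (0.797500 + 0.865000)/2 = 0.831250
  f(c_5) = f(0.831250) = -0.017024
  f(a) × f(c) < 0, new interval: [0.797500, 0.831250]
Iteration 6:
  c_6 = (0.797500 + 0.831250)/2 = 0.814375
  f(c_6) = f(0.814375) = 0.023116
  f(a) × f(c) ≥ 0, new interval: [0.814375, 0.831250]
Iteration 7:
  c_7 = (0.814375 + 0.831250)/2 = 0.822813
  f(c_7) = f(0.822813) = 0.003142
  f(a) × f(c) ≥ 0, new interval: [0.822813, 0.831250]

After 7 iteration(s), the approximation is c_7 = 0.822813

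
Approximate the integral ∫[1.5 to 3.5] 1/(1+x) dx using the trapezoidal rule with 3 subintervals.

f(x) = 1/(1+x)
a = 1.5, b = 3.5, n = 3
h = (b - a)/n = 0.666667

Trapezoidal rule: (h/2)[f(x₀) + 2f(x₁) + 2f(x₂) + ... + f(xₙ)]

x_0 = 1.5000, f(x_0) = 0.400000, coefficient = 1
x_1 = 2.1667, f(x_1) = 0.315789, coefficient = 2
x_2 = 2.8333, f(x_2) = 0.260870, coefficient = 2
x_3 = 3.5000, f(x_3) = 0.222222, coefficient = 1

I ≈ (0.666667/2) × 1.775540 = 0.591847
Exact value: 0.587787
Error: 0.004060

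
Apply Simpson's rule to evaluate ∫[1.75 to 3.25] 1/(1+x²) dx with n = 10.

f(x) = 1/(1+x²)
a = 1.75, b = 3.25, n = 10
h = (b - a)/n = 0.150000

Simpson's rule: (h/3)[f(x₀) + 4f(x₁) + 2f(x₂) + ... + f(xₙ)]

x_0 = 1.7500, f(x_0) = 0.246154, coefficient = 1
x_1 = 1.9000, f(x_1) = 0.216920, coefficient = 4
x_2 = 2.0500, f(x_2) = 0.192215, coefficient = 2
x_3 = 2.2000, f(x_3) = 0.171233, coefficient = 4
x_4 = 2.3500, f(x_4) = 0.153315, coefficient = 2
x_5 = 2.5000, f(x_5) = 0.137931, coefficient = 4
x_6 = 2.6500, f(x_6) = 0.124649, coefficient = 2
x_7 = 2.8000, f(x_7) = 0.113122, coefficient = 4
x_8 = 2.9500, f(x_8) = 0.103066, coefficient = 2
x_9 = 3.1000, f(x_9) = 0.094251, coefficient = 4
x_10 = 3.2500, f(x_10) = 0.086486, coefficient = 1

I ≈ (0.150000/3) × 4.412959 = 0.220648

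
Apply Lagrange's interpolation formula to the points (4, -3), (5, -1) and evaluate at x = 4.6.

Lagrange interpolation formula:
P(x) = Σ yᵢ × Lᵢ(x)
where Lᵢ(x) = Π_{j≠i} (x - xⱼ)/(xᵢ - xⱼ)

L_0(4.6) = (4.6 - 5)/(4 - 5) = 0.400000
L_1(4.6) = (4.6 - 4)/(5 - 4) = 0.600000

P(4.6) = (-3)×L_0(4.6) + (-1)×L_1(4.6)
P(4.6) = -1.800000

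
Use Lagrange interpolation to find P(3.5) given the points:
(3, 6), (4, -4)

Lagrange interpolation formula:
P(x) = Σ yᵢ × Lᵢ(x)
where Lᵢ(x) = Π_{j≠i} (x - xⱼ)/(xᵢ - xⱼ)

L_0(3.5) = (3.5 - 4)/(3 - 4) = 0.500000
L_1(3.5) = (3.5 - 3)/(4 - 3) = 0.500000

P(3.5) = 6×L_0(3.5) + (-4)×L_1(3.5)
P(3.5) = 1.000000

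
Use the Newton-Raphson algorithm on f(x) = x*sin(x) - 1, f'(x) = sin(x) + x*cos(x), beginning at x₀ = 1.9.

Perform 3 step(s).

f(x) = x*sin(x) - 1
f'(x) = sin(x) + x*cos(x)
x₀ = 1.9

Newton-Raphson formula: x_{n+1} = x_n - f(x_n)/f'(x_n)

Iteration 1:
  f(1.900000) = 0.797970
  f'(1.900000) = 0.332050
  x_1 = 1.900000 - 0.797970/0.332050 = -0.503163
Iteration 2:
  f(-0.503163) = -0.757375
  f'(-0.503163) = -0.923001
  x_2 = -0.503163 - (-0.757375)/(-0.923001) = -1.323720
Iteration 3:
  f(-1.323720) = 0.283521
  f'(-1.323720) = -1.293374
  x_3 = -1.323720 - 0.283521/(-1.293374) = -1.104510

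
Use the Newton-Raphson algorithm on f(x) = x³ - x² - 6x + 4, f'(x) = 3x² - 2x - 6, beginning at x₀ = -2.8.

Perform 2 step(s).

f(x) = x³ - x² - 6x + 4
f'(x) = 3x² - 2x - 6
x₀ = -2.8

Newton-Raphson formula: x_{n+1} = x_n - f(x_n)/f'(x_n)

Iteration 1:
  f(-2.800000) = -8.992000
  f'(-2.800000) = 23.120000
  x_1 = -2.800000 - (-8.992000)/23.120000 = -2.411073
Iteration 2:
  f(-2.411073) = -1.363055
  f'(-2.411073) = 16.261960
  x_2 = -2.411073 - (-1.363055)/16.261960 = -2.327254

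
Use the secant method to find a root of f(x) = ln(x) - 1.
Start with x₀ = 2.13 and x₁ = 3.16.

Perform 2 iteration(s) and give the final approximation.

f(x) = ln(x) - 1
x₀ = 2.13, x₁ = 3.16

Secant formula: x_{n+1} = x_n - f(x_n)(x_n - x_{n-1})/(f(x_n) - f(x_{n-1}))

Iteration 1:
  f(2.130000) = -0.243878
  f(3.160000) = 0.150572
  x_2 = 3.160000 - 0.150572×(3.160000 - 2.130000)/(0.150572 - (-0.243878))
       = 2.766822
Iteration 2:
  f(3.160000) = 0.150572
  f(2.766822) = 0.017699
  x_3 = 2.766822 - 0.017699×(2.766822 - 3.160000)/(0.017699 - 0.150572)
       = 2.714449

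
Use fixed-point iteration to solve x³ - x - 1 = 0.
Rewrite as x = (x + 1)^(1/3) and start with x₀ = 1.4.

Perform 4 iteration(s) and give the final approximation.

Equation: x³ - x - 1 = 0
Fixed-point form: x = (x + 1)^(1/3)
x₀ = 1.4

x_1 = g(1.400000) = 1.338866
x_2 = g(1.338866) = 1.327400
x_3 = g(1.327400) = 1.325227
x_4 = g(1.325227) = 1.324815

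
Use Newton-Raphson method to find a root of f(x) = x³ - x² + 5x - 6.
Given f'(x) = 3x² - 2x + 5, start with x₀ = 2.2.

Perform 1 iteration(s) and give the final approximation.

f(x) = x³ - x² + 5x - 6
f'(x) = 3x² - 2x + 5
x₀ = 2.2

Newton-Raphson formula: x_{n+1} = x_n - f(x_n)/f'(x_n)

Iteration 1:
  f(2.200000) = 10.808000
  f'(2.200000) = 15.120000
  x_1 = 2.200000 - 10.808000/15.120000 = 1.485185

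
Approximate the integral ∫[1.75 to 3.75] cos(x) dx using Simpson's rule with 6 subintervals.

f(x) = cos(x)
a = 1.75, b = 3.75, n = 6
h = (b - a)/n = 0.333333

Simpson's rule: (h/3)[f(x₀) + 4f(x₁) + 2f(x₂) + ... + f(xₙ)]

x_0 = 1.7500, f(x_0) = -0.178246, coefficient = 1
x_1 = 2.0833, f(x_1) = -0.490390, coefficient = 4
x_2 = 2.4167, f(x_2) = -0.748549, coefficient = 2
x_3 = 2.7500, f(x_3) = -0.924302, coefficient = 4
x_4 = 3.0833, f(x_4) = -0.998303, coefficient = 2
x_5 = 3.4167, f(x_5) = -0.962405, coefficient = 4
x_6 = 3.7500, f(x_6) = -0.820559, coefficient = 1

I ≈ (0.333333/3) × -14.000898 = -1.555655
Exact value: -1.555547
Error: 0.000108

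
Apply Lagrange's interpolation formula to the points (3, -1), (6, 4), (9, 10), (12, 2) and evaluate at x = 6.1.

Lagrange interpolation formula:
P(x) = Σ yᵢ × Lᵢ(x)
where Lᵢ(x) = Π_{j≠i} (x - xⱼ)/(xᵢ - xⱼ)

L_0(6.1) = (6.1 - 6)/(3 - 6) × (6.1 - 9)/(3 - 9) × (6.1 - 12)/(3 - 12) = -0.010562
L_1(6.1) = (6.1 - 3)/(6 - 3) × (6.1 - 9)/(6 - 9) × (6.1 - 12)/(6 - 12) = 0.982241
L_2(6.1) = (6.1 - 3)/(9 - 3) × (6.1 - 6)/(9 - 6) × (6.1 - 12)/(9 - 12) = 0.033870
L_3(6.1) = (6.1 - 3)/(12 - 3) × (6.1 - 6)/(12 - 6) × (6.1 - 9)/(12 - 9) = -0.005549

P(6.1) = (-1)×L_0(6.1) + 4×L_1(6.1) + 10×L_2(6.1) + 2×L_3(6.1)
P(6.1) = 4.267130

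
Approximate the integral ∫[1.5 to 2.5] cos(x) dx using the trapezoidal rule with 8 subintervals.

f(x) = cos(x)
a = 1.5, b = 2.5, n = 8
h = (b - a)/n = 0.125000

Trapezoidal rule: (h/2)[f(x₀) + 2f(x₁) + 2f(x₂) + ... + f(xₙ)]

x_0 = 1.5000, f(x_0) = 0.070737, coefficient = 1
x_1 = 1.6250, f(x_1) = -0.054177, coefficient = 2
x_2 = 1.7500, f(x_2) = -0.178246, coefficient = 2
x_3 = 1.8750, f(x_3) = -0.299534, coefficient = 2
x_4 = 2.0000, f(x_4) = -0.416147, coefficient = 2
x_5 = 2.1250, f(x_5) = -0.526266, coefficient = 2
x_6 = 2.2500, f(x_6) = -0.628174, coefficient = 2
x_7 = 2.3750, f(x_7) = -0.720278, coefficient = 2
x_8 = 2.5000, f(x_8) = -0.801144, coefficient = 1

I ≈ (0.125000/2) × -6.376050 = -0.398503
Exact value: -0.399023
Error: 0.000520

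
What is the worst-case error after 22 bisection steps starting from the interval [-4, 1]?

Bisection error bound: |error| ≤ (b-a)/2^n
|error| ≤ (1 - (-4))/2^22 = 5/2^22
|error| ≤ 0.0000011921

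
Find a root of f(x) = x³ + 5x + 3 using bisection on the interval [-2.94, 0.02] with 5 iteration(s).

f(x) = x³ + 5x + 3
Initial interval: [-2.94, 0.02]

Iteration 1:
  c_1 = (-2.940000 + 0.020000)/2 = -1.460000
  f(c_1) = f(-1.460000) = -7.412136
  f(a) × f(c) ≥ 0, new interval: [-1.460000, 0.020000]
Iteration 2:
  c_2 = (-1.460000 + 0.020000)/2 = -0.720000
  f(c_2) = f(-0.720000) = -0.973248
  f(a) × f(c) ≥ 0, new interval: [-0.720000, 0.020000]
Iteration 3:
  c_3 = (-0.720000 + 0.020000)/2 = -0.350000
  f(c_3) = f(-0.350000) = 1.207125
  f(a) × f(c) < 0, new interval: [-0.720000, -0.350000]
Iteration 4:
  c_4 = (-0.720000 + (-0.350000))/2 = -0.535000
  f(c_4) = f(-0.535000) = 0.171870
  f(a) × f(c) < 0, new interval: [-0.720000, -0.535000]
Iteration 5:
  c_5 = (-0.720000 + (-0.535000))/2 = -0.627500
  f(c_5) = f(-0.627500) = -0.384582
  f(a) × f(c) ≥ 0, new interval: [-0.627500, -0.535000]

After 5 iteration(s), the approximation is c_5 = -0.627500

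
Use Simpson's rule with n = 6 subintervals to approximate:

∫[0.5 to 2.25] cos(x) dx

f(x) = cos(x)
a = 0.5, b = 2.25, n = 6
h = (b - a)/n = 0.291667

Simpson's rule: (h/3)[f(x₀) + 4f(x₁) + 2f(x₂) + ... + f(xₙ)]

x_0 = 0.5000, f(x_0) = 0.877583, coefficient = 1
x_1 = 0.7917, f(x_1) = 0.702660, coefficient = 4
x_2 = 1.0833, f(x_2) = 0.468386, coefficient = 2
x_3 = 1.3750, f(x_3) = 0.194548, coefficient = 4
x_4 = 1.6667, f(x_4) = -0.095724, coefficient = 2
x_5 = 1.9583, f(x_5) = -0.377909, coefficient = 4
x_6 = 2.2500, f(x_6) = -0.628174, coefficient = 1

I ≈ (0.291667/3) × 3.071929 = 0.298660
Exact value: 0.298648
Error: 0.000012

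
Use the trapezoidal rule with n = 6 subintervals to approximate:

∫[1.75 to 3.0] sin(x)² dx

f(x) = sin(x)²
a = 1.75, b = 3.0, n = 6
h = (b - a)/n = 0.208333

Trapezoidal rule: (h/2)[f(x₀) + 2f(x₁) + 2f(x₂) + ... + f(xₙ)]

x_0 = 1.7500, f(x_0) = 0.968228, coefficient = 1
x_1 = 1.9583, f(x_1) = 0.857185, coefficient = 2
x_2 = 2.1667, f(x_2) = 0.685022, coefficient = 2
x_3 = 2.3750, f(x_3) = 0.481199, coefficient = 2
x_4 = 2.5833, f(x_4) = 0.280593, coefficient = 2
x_5 = 2.7917, f(x_5) = 0.117531, coefficient = 2
x_6 = 3.0000, f(x_6) = 0.019915, coefficient = 1

I ≈ (0.208333/2) × 5.831203 = 0.607417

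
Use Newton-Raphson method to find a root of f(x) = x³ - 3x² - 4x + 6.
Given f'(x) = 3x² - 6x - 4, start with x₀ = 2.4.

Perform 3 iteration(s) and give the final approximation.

f(x) = x³ - 3x² - 4x + 6
f'(x) = 3x² - 6x - 4
x₀ = 2.4

Newton-Raphson formula: x_{n+1} = x_n - f(x_n)/f'(x_n)

Iteration 1:
  f(2.400000) = -7.056000
  f'(2.400000) = -1.120000
  x_1 = 2.400000 - (-7.056000)/(-1.120000) = -3.900000
Iteration 2:
  f(-3.900000) = -83.349000
  f'(-3.900000) = 65.030000
  x_2 = -3.900000 - (-83.349000)/65.030000 = -2.618299
Iteration 3:
  f(-2.618299) = -22.043003
  f'(-2.618299) = 32.276268
  x_3 = -2.618299 - (-22.043003)/32.276268 = -1.935352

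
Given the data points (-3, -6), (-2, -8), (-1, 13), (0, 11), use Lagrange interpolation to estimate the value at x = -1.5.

Lagrange interpolation formula:
P(x) = Σ yᵢ × Lᵢ(x)
where Lᵢ(x) = Π_{j≠i} (x - xⱼ)/(xᵢ - xⱼ)

L_0(-1.5) = (-1.5 - (-2))/(-3 - (-2)) × (-1.5 - (-1))/(-3 - (-1)) × (-1.5 - 0)/(-3 - 0) = -0.062500
L_1(-1.5) = (-1.5 - (-3))/(-2 - (-3)) × (-1.5 - (-1))/(-2 - (-1)) × (-1.5 - 0)/(-2 - 0) = 0.562500
L_2(-1.5) = (-1.5 - (-3))/(-1 - (-3)) × (-1.5 - (-2))/(-1 - (-2)) × (-1.5 - 0)/(-1 - 0) = 0.562500
L_3(-1.5) = (-1.5 - (-3))/(0 - (-3)) × (-1.5 - (-2))/(0 - (-2)) × (-1.5 - (-1))/(0 - (-1)) = -0.062500

P(-1.5) = (-6)×L_0(-1.5) + (-8)×L_1(-1.5) + 13×L_2(-1.5) + 11×L_3(-1.5)
P(-1.5) = 2.500000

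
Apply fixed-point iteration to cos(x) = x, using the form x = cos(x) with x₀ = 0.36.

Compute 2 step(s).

Equation: cos(x) = x
Fixed-point form: x = cos(x)
x₀ = 0.36

x_1 = g(0.360000) = 0.935897
x_2 = g(0.935897) = 0.593097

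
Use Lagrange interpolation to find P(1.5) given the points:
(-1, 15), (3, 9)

Lagrange interpolation formula:
P(x) = Σ yᵢ × Lᵢ(x)
where Lᵢ(x) = Π_{j≠i} (x - xⱼ)/(xᵢ - xⱼ)

L_0(1.5) = (1.5 - 3)/(-1 - 3) = 0.375000
L_1(1.5) = (1.5 - (-1))/(3 - (-1)) = 0.625000

P(1.5) = 15×L_0(1.5) + 9×L_1(1.5)
P(1.5) = 11.250000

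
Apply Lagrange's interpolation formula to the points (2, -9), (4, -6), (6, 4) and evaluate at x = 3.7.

Lagrange interpolation formula:
P(x) = Σ yᵢ × Lᵢ(x)
where Lᵢ(x) = Π_{j≠i} (x - xⱼ)/(xᵢ - xⱼ)

L_0(3.7) = (3.7 - 4)/(2 - 4) × (3.7 - 6)/(2 - 6) = 0.086250
L_1(3.7) = (3.7 - 2)/(4 - 2) × (3.7 - 6)/(4 - 6) = 0.977500
L_2(3.7) = (3.7 - 2)/(6 - 2) × (3.7 - 4)/(6 - 4) = -0.063750

P(3.7) = (-9)×L_0(3.7) + (-6)×L_1(3.7) + 4×L_2(3.7)
P(3.7) = -6.896250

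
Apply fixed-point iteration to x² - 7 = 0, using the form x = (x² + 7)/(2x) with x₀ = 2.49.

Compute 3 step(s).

Equation: x² - 7 = 0
Fixed-point form: x = (x² + 7)/(2x)
x₀ = 2.49

x_1 = g(2.490000) = 2.650622
x_2 = g(2.650622) = 2.645756
x_3 = g(2.645756) = 2.645751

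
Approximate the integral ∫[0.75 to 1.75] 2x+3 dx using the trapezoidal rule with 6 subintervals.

f(x) = 2x+3
a = 0.75, b = 1.75, n = 6
h = (b - a)/n = 0.166667

Trapezoidal rule: (h/2)[f(x₀) + 2f(x₁) + 2f(x₂) + ... + f(xₙ)]

x_0 = 0.7500, f(x_0) = 4.500000, coefficient = 1
x_1 = 0.9167, f(x_1) = 4.833333, coefficient = 2
x_2 = 1.0833, f(x_2) = 5.166667, coefficient = 2
x_3 = 1.2500, f(x_3) = 5.500000, coefficient = 2
x_4 = 1.4167, f(x_4) = 5.833333, coefficient = 2
x_5 = 1.5833, f(x_5) = 6.166667, coefficient = 2
x_6 = 1.7500, f(x_6) = 6.500000, coefficient = 1

I ≈ (0.166667/2) × 66.000000 = 5.500000
Exact value: 5.500000
Error: 0.000000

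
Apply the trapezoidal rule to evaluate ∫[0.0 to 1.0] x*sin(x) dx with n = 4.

f(x) = x*sin(x)
a = 0.0, b = 1.0, n = 4
h = (b - a)/n = 0.250000

Trapezoidal rule: (h/2)[f(x₀) + 2f(x₁) + 2f(x₂) + ... + f(xₙ)]

x_0 = 0.0000, f(x_0) = 0.000000, coefficient = 1
x_1 = 0.2500, f(x_1) = 0.061851, coefficient = 2
x_2 = 0.5000, f(x_2) = 0.239713, coefficient = 2
x_3 = 0.7500, f(x_3) = 0.511229, coefficient = 2
x_4 = 1.0000, f(x_4) = 0.841471, coefficient = 1

I ≈ (0.250000/2) × 2.467057 = 0.308382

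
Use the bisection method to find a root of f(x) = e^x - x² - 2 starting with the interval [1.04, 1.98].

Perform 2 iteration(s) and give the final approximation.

f(x) = e^x - x² - 2
Initial interval: [1.04, 1.98]

Iteration 1:
  c_1 = (1.040000 + 1.980000)/2 = 1.510000
  f(c_1) = f(1.510000) = 0.246631
  f(a) × f(c) < 0, new interval: [1.040000, 1.510000]
Iteration 2:
  c_2 = (1.040000 + 1.510000)/2 = 1.275000
  f(c_2) = f(1.275000) = -0.046924
  f(a) × f(c) ≥ 0, new interval: [1.275000, 1.510000]

After 2 iteration(s), the approximation is c_2 = 1.275000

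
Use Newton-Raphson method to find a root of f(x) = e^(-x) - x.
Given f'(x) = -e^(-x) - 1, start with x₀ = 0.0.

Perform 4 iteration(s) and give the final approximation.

f(x) = e^(-x) - x
f'(x) = -e^(-x) - 1
x₀ = 0.0

Newton-Raphson formula: x_{n+1} = x_n - f(x_n)/f'(x_n)

Iteration 1:
  f(0.000000) = 1.000000
  f'(0.000000) = -2.000000
  x_1 = 0.000000 - 1.000000/(-2.000000) = 0.500000
Iteration 2:
  f(0.500000) = 0.106531
  f'(0.500000) = -1.606531
  x_2 = 0.500000 - 0.106531/(-1.606531) = 0.566311
Iteration 3:
  f(0.566311) = 0.001305
  f'(0.566311) = -1.567616
  x_3 = 0.566311 - 0.001305/(-1.567616) = 0.567143
Iteration 4:
  f(0.567143) = 0.000000
  f'(0.567143) = -1.567143
  x_4 = 0.567143 - 0.000000/(-1.567143) = 0.567143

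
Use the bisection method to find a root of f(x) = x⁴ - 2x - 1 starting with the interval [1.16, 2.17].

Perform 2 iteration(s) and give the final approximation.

f(x) = x⁴ - 2x - 1
Initial interval: [1.16, 2.17]

Iteration 1:
  c_1 = (1.160000 + 2.170000)/2 = 1.665000
  f(c_1) = f(1.665000) = 3.355231
  f(a) × f(c) < 0, new interval: [1.160000, 1.665000]
Iteration 2:
  c_2 = (1.160000 + 1.665000)/2 = 1.412500
  f(c_2) = f(1.412500) = 0.155648
  f(a) × f(c) < 0, new interval: [1.160000, 1.412500]

After 2 iteration(s), the approximation is c_2 = 1.412500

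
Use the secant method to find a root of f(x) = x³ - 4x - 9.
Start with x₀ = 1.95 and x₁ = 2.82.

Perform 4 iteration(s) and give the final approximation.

f(x) = x³ - 4x - 9
x₀ = 1.95, x₁ = 2.82

Secant formula: x_{n+1} = x_n - f(x_n)(x_n - x_{n-1})/(f(x_n) - f(x_{n-1}))

Iteration 1:
  f(1.950000) = -9.385125
  f(2.820000) = 2.145768
  x_2 = 2.820000 - 2.145768×(2.820000 - 1.950000)/(2.145768 - (-9.385125))
       = 2.658103
Iteration 2:
  f(2.820000) = 2.145768
  f(2.658103) = -0.851556
  x_3 = 2.658103 - (-0.851556)×(2.658103 - 2.820000)/(-0.851556 - 2.145768)
       = 2.704099
Iteration 3:
  f(2.658103) = -0.851556
  f(2.704099) = -0.043619
  x_4 = 2.704099 - (-0.043619)×(2.704099 - 2.658103)/(-0.043619 - (-0.851556))
       = 2.706582
Iteration 4:
  f(2.704099) = -0.043619
  f(2.706582) = 0.000971
  x_5 = 2.706582 - 0.000971×(2.706582 - 2.704099)/(0.000971 - (-0.043619))
       = 2.706528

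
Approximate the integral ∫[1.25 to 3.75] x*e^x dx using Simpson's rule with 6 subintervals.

f(x) = x*e^x
a = 1.25, b = 3.75, n = 6
h = (b - a)/n = 0.416667

Simpson's rule: (h/3)[f(x₀) + 4f(x₁) + 2f(x₂) + ... + f(xₙ)]

x_0 = 1.2500, f(x_0) = 4.362929, coefficient = 1
x_1 = 1.6667, f(x_1) = 8.824150, coefficient = 4
x_2 = 2.0833, f(x_2) = 16.731656, coefficient = 2
x_3 = 2.5000, f(x_3) = 30.456235, coefficient = 4
x_4 = 2.9167, f(x_4) = 53.898793, coefficient = 2
x_5 = 3.3333, f(x_5) = 93.438750, coefficient = 4
x_6 = 3.7500, f(x_6) = 159.454058, coefficient = 1

I ≈ (0.416667/3) × 835.954423 = 116.104781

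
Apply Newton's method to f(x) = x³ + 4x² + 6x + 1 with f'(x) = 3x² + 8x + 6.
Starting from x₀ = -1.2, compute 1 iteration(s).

f(x) = x³ + 4x² + 6x + 1
f'(x) = 3x² + 8x + 6
x₀ = -1.2

Newton-Raphson formula: x_{n+1} = x_n - f(x_n)/f'(x_n)

Iteration 1:
  f(-1.200000) = -2.168000
  f'(-1.200000) = 0.720000
  x_1 = -1.200000 - (-2.168000)/0.720000 = 1.811111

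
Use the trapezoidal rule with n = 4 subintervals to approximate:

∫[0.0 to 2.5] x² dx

f(x) = x²
a = 0.0, b = 2.5, n = 4
h = (b - a)/n = 0.625000

Trapezoidal rule: (h/2)[f(x₀) + 2f(x₁) + 2f(x₂) + ... + f(xₙ)]

x_0 = 0.0000, f(x_0) = 0.000000, coefficient = 1
x_1 = 0.6250, f(x_1) = 0.390625, coefficient = 2
x_2 = 1.2500, f(x_2) = 1.562500, coefficient = 2
x_3 = 1.8750, f(x_3) = 3.515625, coefficient = 2
x_4 = 2.5000, f(x_4) = 6.250000, coefficient = 1

I ≈ (0.625000/2) × 17.187500 = 5.371094
Exact value: 5.208333
Error: 0.162760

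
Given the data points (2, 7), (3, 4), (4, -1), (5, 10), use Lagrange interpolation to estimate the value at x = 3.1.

Lagrange interpolation formula:
P(x) = Σ yᵢ × Lᵢ(x)
where Lᵢ(x) = Π_{j≠i} (x - xⱼ)/(xᵢ - xⱼ)

L_0(3.1) = (3.1 - 3)/(2 - 3) × (3.1 - 4)/(2 - 4) × (3.1 - 5)/(2 - 5) = -0.028500
L_1(3.1) = (3.1 - 2)/(3 - 2) × (3.1 - 4)/(3 - 4) × (3.1 - 5)/(3 - 5) = 0.940500
L_2(3.1) = (3.1 - 2)/(4 - 2) × (3.1 - 3)/(4 - 3) × (3.1 - 5)/(4 - 5) = 0.104500
L_3(3.1) = (3.1 - 2)/(5 - 2) × (3.1 - 3)/(5 - 3) × (3.1 - 4)/(5 - 4) = -0.016500

P(3.1) = 7×L_0(3.1) + 4×L_1(3.1) + (-1)×L_2(3.1) + 10×L_3(3.1)
P(3.1) = 3.293000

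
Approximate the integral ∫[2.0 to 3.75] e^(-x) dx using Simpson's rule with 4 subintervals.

f(x) = e^(-x)
a = 2.0, b = 3.75, n = 4
h = (b - a)/n = 0.437500

Simpson's rule: (h/3)[f(x₀) + 4f(x₁) + 2f(x₂) + ... + f(xₙ)]

x_0 = 2.0000, f(x_0) = 0.135335, coefficient = 1
x_1 = 2.4375, f(x_1) = 0.087379, coefficient = 4
x_2 = 2.8750, f(x_2) = 0.056416, coefficient = 2
x_3 = 3.3125, f(x_3) = 0.036425, coefficient = 4
x_4 = 3.7500, f(x_4) = 0.023518, coefficient = 1

I ≈ (0.437500/3) × 0.766901 = 0.111840
Exact value: 0.111818
Error: 0.000022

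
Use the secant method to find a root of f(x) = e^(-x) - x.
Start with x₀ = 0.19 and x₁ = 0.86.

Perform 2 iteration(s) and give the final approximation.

f(x) = e^(-x) - x
x₀ = 0.19, x₁ = 0.86

Secant formula: x_{n+1} = x_n - f(x_n)(x_n - x_{n-1})/(f(x_n) - f(x_{n-1}))

Iteration 1:
  f(0.190000) = 0.636959
  f(0.860000) = -0.436838
  x_2 = 0.860000 - (-0.436838)×(0.860000 - 0.190000)/(-0.436838 - 0.636959)
       = 0.587433
Iteration 2:
  f(0.860000) = -0.436838
  f(0.587433) = -0.031681
  x_3 = 0.587433 - (-0.031681)×(0.587433 - 0.860000)/(-0.031681 - (-0.436838))
       = 0.566120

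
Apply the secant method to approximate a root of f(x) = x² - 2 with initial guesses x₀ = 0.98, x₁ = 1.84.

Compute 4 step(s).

f(x) = x² - 2
x₀ = 0.98, x₁ = 1.84

Secant formula: x_{n+1} = x_n - f(x_n)(x_n - x_{n-1})/(f(x_n) - f(x_{n-1}))

Iteration 1:
  f(0.980000) = -1.039600
  f(1.840000) = 1.385600
  x_2 = 1.840000 - 1.385600×(1.840000 - 0.980000)/(1.385600 - (-1.039600))
       = 1.348652
Iteration 2:
  f(1.840000) = 1.385600
  f(1.348652) = -0.181136
  x_3 = 1.348652 - (-0.181136)×(1.348652 - 1.840000)/(-0.181136 - 1.385600)
       = 1.405459
Iteration 3:
  f(1.348652) = -0.181136
  f(1.405459) = -0.024685
  x_4 = 1.405459 - (-0.024685)×(1.405459 - 1.348652)/(-0.024685 - (-0.181136))
       = 1.414422
Iteration 4:
  f(1.405459) = -0.024685
  f(1.414422) = 0.000589
  x_5 = 1.414422 - 0.000589×(1.414422 - 1.405459)/(0.000589 - (-0.024685))
       = 1.414213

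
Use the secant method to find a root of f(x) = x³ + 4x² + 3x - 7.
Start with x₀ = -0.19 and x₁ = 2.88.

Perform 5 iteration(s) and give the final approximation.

f(x) = x³ + 4x² + 3x - 7
x₀ = -0.19, x₁ = 2.88

Secant formula: x_{n+1} = x_n - f(x_n)(x_n - x_{n-1})/(f(x_n) - f(x_{n-1}))

Iteration 1:
  f(-0.190000) = -7.432459
  f(2.880000) = 58.705472
  x_2 = 2.880000 - 58.705472×(2.880000 - (-0.190000))/(58.705472 - (-7.432459))
       = 0.155001
Iteration 2:
  f(2.880000) = 58.705472
  f(0.155001) = -6.435172
  x_3 = 0.155001 - (-6.435172)×(0.155001 - 2.880000)/(-6.435172 - 58.705472)
       = 0.424201
Iteration 3:
  f(0.155001) = -6.435172
  f(0.424201) = -4.931280
  x_4 = 0.424201 - (-4.931280)×(0.424201 - 0.155001)/(-4.931280 - (-6.435172))
       = 1.306910
Iteration 4:
  f(0.424201) = -4.931280
  f(1.306910) = 5.985001
  x_5 = 1.306910 - 5.985001×(1.306910 - 0.424201)/(5.985001 - (-4.931280))
       = 0.822952
Iteration 5:
  f(1.306910) = 5.985001
  f(0.822952) = -1.264796
  x_6 = 0.822952 - (-1.264796)×(0.822952 - 1.306910)/(-1.264796 - 5.985001)
       = 0.907383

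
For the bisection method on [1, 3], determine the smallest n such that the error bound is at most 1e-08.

We need (b-a)/2^n ≤ 1e-08
(3 - 1)/2^n ≤ 1e-08
2/2^n ≤ 1e-08
2^n ≥ 200000000
n ≥ log₂(200000000) = 27.58
n ≥ 28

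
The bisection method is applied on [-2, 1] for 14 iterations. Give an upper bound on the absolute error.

Bisection error bound: |error| ≤ (b-a)/2^n
|error| ≤ (1 - (-2))/2^14 = 3/2^14
|error| ≤ 0.0001831055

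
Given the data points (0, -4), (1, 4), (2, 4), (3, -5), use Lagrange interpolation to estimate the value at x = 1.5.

Lagrange interpolation formula:
P(x) = Σ yᵢ × Lᵢ(x)
where Lᵢ(x) = Π_{j≠i} (x - xⱼ)/(xᵢ - xⱼ)

L_0(1.5) = (1.5 - 1)/(0 - 1) × (1.5 - 2)/(0 - 2) × (1.5 - 3)/(0 - 3) = -0.062500
L_1(1.5) = (1.5 - 0)/(1 - 0) × (1.5 - 2)/(1 - 2) × (1.5 - 3)/(1 - 3) = 0.562500
L_2(1.5) = (1.5 - 0)/(2 - 0) × (1.5 - 1)/(2 - 1) × (1.5 - 3)/(2 - 3) = 0.562500
L_3(1.5) = (1.5 - 0)/(3 - 0) × (1.5 - 1)/(3 - 1) × (1.5 - 2)/(3 - 2) = -0.062500

P(1.5) = (-4)×L_0(1.5) + 4×L_1(1.5) + 4×L_2(1.5) + (-5)×L_3(1.5)
P(1.5) = 5.062500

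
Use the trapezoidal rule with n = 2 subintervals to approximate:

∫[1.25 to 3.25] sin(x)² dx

f(x) = sin(x)²
a = 1.25, b = 3.25, n = 2
h = (b - a)/n = 1.000000

Trapezoidal rule: (h/2)[f(x₀) + 2f(x₁) + 2f(x₂) + ... + f(xₙ)]

x_0 = 1.2500, f(x_0) = 0.900572, coefficient = 1
x_1 = 2.2500, f(x_1) = 0.605398, coefficient = 2
x_2 = 3.2500, f(x_2) = 0.011706, coefficient = 1

I ≈ (1.000000/2) × 2.123074 = 1.061537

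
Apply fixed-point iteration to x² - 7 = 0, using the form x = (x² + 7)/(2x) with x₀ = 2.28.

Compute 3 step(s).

Equation: x² - 7 = 0
Fixed-point form: x = (x² + 7)/(2x)
x₀ = 2.28

x_1 = g(2.280000) = 2.675088
x_2 = g(2.675088) = 2.645912
x_3 = g(2.645912) = 2.645751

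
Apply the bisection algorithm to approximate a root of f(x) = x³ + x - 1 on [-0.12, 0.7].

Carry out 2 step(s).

f(x) = x³ + x - 1
Initial interval: [-0.12, 0.7]

Iteration 1:
  c_1 = (-0.120000 + 0.700000)/2 = 0.290000
  f(c_1) = f(0.290000) = -0.685611
  f(a) × f(c) ≥ 0, new interval: [0.290000, 0.700000]
Iteration 2:
  c_2 = (0.290000 + 0.700000)/2 = 0.495000
  f(c_2) = f(0.495000) = -0.383713
  f(a) × f(c) ≥ 0, new interval: [0.495000, 0.700000]

After 2 iteration(s), the approximation is c_2 = 0.495000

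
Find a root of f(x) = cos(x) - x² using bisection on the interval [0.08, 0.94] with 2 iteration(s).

f(x) = cos(x) - x²
Initial interval: [0.08, 0.94]

Iteration 1:
  c_1 = (0.080000 + 0.940000)/2 = 0.510000
  f(c_1) = f(0.510000) = 0.612645
  f(a) × f(c) ≥ 0, new interval: [0.510000, 0.940000]
Iteration 2:
  c_2 = (0.510000 + 0.940000)/2 = 0.725000
  f(c_2) = f(0.725000) = 0.222874
  f(a) × f(c) ≥ 0, new interval: [0.725000, 0.940000]

After 2 iteration(s), the approximation is c_2 = 0.725000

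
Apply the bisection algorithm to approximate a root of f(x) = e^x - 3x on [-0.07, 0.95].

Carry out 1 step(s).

f(x) = e^x - 3x
Initial interval: [-0.07, 0.95]

Iteration 1:
  c_1 = (-0.070000 + 0.950000)/2 = 0.440000
  f(c_1) = f(0.440000) = 0.232707
  f(a) × f(c) ≥ 0, new interval: [0.440000, 0.950000]

After 1 iteration(s), the approximation is c_1 = 0.440000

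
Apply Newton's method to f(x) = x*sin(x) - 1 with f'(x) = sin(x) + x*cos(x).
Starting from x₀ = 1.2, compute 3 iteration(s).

f(x) = x*sin(x) - 1
f'(x) = sin(x) + x*cos(x)
x₀ = 1.2

Newton-Raphson formula: x_{n+1} = x_n - f(x_n)/f'(x_n)

Iteration 1:
  f(1.200000) = 0.118447
  f'(1.200000) = 1.366868
  x_1 = 1.200000 - 0.118447/1.366868 = 1.113344
Iteration 2:
  f(1.113344) = -0.001129
  f'(1.113344) = 1.388904
  x_2 = 1.113344 - (-0.001129)/1.388904 = 1.114157
Iteration 3:
  f(1.114157) = 0.000000
  f'(1.114157) = 1.388809
  x_3 = 1.114157 - 0.000000/1.388809 = 1.114157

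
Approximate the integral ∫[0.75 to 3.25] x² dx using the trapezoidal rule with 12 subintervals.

f(x) = x²
a = 0.75, b = 3.25, n = 12
h = (b - a)/n = 0.208333

Trapezoidal rule: (h/2)[f(x₀) + 2f(x₁) + 2f(x₂) + ... + f(xₙ)]

x_0 = 0.7500, f(x_0) = 0.562500, coefficient = 1
x_1 = 0.9583, f(x_1) = 0.918403, coefficient = 2
x_2 = 1.1667, f(x_2) = 1.361111, coefficient = 2
x_3 = 1.3750, f(x_3) = 1.890625, coefficient = 2
x_4 = 1.5833, f(x_4) = 2.506944, coefficient = 2
x_5 = 1.7917, f(x_5) = 3.210069, coefficient = 2
x_6 = 2.0000, f(x_6) = 4.000000, coefficient = 2
x_7 = 2.2083, f(x_7) = 4.876736, coefficient = 2
x_8 = 2.4167, f(x_8) = 5.840278, coefficient = 2
x_9 = 2.6250, f(x_9) = 6.890625, coefficient = 2
x_10 = 2.8333, f(x_10) = 8.027778, coefficient = 2
x_11 = 3.0417, f(x_11) = 9.251736, coefficient = 2
x_12 = 3.2500, f(x_12) = 10.562500, coefficient = 1

I ≈ (0.208333/2) × 108.673611 = 11.320168
Exact value: 11.302083
Error: 0.018084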